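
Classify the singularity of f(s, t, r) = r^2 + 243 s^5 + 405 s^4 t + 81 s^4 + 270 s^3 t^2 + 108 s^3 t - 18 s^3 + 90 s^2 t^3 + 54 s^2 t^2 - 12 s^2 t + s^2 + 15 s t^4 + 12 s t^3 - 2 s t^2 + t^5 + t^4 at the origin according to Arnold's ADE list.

A_{4}

The Hessian of f at 0 has rank 2. Corank 1: A-series; mu = 4 gives A_4.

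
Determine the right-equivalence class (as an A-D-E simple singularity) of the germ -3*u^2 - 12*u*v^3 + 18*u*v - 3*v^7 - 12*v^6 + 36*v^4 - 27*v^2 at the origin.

The Hessian of f at 0 has rank 1. Corank 1: A-series; mu = 6 gives A_6.

A_{6}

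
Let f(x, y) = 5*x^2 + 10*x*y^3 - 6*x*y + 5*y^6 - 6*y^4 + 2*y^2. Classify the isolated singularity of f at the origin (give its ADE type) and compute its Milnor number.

Type A1, Milnor number mu = 1.

The Hessian of f at 0 is [[10, -6], [-6, 4]] with rank 2, so corank 0. A Groebner basis of the Jacobian ideal J(f) in C{x,y} is {x, y}; counting standard monomials gives mu = 1. Corank 0: nondegenerate Morse point, so A_1.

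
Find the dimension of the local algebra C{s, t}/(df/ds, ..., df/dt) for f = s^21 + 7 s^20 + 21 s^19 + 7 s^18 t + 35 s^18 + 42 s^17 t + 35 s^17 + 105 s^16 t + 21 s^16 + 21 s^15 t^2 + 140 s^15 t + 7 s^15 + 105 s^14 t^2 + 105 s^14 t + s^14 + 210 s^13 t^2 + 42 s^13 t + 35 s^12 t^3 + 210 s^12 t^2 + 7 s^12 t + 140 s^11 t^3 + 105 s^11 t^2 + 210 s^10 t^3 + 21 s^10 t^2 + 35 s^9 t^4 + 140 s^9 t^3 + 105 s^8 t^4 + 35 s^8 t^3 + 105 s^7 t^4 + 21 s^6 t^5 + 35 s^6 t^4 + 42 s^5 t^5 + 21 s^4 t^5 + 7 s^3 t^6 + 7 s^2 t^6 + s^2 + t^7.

The Hessian of f at 0 has rank 1. Corank 1: A-series; mu = 6 gives A_6.

6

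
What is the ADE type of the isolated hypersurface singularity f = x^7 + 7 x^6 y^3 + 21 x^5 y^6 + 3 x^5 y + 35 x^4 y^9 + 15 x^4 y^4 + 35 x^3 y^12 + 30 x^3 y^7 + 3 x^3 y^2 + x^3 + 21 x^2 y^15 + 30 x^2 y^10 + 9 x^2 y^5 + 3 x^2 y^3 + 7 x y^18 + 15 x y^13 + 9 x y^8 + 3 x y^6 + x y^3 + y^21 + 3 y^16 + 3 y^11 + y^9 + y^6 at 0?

The Hessian of f at 0 has rank 0. Corank 2; j^3 = x^3 is a perfect cube, so E-series; the 4-jet and mu = 7 give E_7.

E_{7}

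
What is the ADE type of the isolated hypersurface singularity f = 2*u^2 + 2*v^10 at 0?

A9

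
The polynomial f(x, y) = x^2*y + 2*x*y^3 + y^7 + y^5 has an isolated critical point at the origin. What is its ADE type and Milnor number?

Type D_{8}, Milnor number mu = 8.

The Hessian of f at 0 has rank 0. Corank 2; j^3 = x^2*y has shape L^2 M (L != M), so D-series; mu = 8 gives D_8.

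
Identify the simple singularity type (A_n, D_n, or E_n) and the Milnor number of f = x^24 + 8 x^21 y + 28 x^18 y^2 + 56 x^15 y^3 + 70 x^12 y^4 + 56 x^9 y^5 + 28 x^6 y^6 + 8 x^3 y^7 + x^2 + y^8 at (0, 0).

Type A7, Milnor number mu = 7.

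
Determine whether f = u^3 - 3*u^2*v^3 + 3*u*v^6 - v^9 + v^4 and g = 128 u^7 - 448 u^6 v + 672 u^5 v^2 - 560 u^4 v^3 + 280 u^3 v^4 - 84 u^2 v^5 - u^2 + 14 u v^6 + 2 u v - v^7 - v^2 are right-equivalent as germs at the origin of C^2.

No.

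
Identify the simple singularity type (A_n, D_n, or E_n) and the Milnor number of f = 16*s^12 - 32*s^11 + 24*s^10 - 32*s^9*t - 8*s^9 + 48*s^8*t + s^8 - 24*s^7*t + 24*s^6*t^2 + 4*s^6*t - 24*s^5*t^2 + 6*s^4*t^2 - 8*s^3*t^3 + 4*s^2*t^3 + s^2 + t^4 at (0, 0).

The Hessian of f at 0 has rank 1. Corank 1: A-series; mu = 3 gives A_3.

Type A3, Milnor number mu = 3.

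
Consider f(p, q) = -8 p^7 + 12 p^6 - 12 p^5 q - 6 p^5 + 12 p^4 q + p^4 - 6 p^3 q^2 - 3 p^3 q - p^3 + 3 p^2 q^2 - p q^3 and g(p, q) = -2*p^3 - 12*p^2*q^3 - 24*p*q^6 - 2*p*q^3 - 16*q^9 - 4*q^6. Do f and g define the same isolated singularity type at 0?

Yes.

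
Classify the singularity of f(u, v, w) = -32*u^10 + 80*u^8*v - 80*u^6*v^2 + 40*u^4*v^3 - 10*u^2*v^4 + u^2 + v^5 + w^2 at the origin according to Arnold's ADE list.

A_{4}

The Hessian of f at 0 has rank 2. Corank 1: A-series; mu = 4 gives A_4.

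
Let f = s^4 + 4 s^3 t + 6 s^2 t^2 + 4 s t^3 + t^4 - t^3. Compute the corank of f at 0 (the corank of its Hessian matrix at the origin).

2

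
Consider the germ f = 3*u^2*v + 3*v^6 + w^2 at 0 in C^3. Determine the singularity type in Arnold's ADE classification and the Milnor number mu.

Type D_7, Milnor number mu = 7.

The Hessian of f at 0 has rank 1. Corank 2; j^3 = 3*u^2*v has shape L^2 M (L != M), so D-series; mu = 7 gives D_7.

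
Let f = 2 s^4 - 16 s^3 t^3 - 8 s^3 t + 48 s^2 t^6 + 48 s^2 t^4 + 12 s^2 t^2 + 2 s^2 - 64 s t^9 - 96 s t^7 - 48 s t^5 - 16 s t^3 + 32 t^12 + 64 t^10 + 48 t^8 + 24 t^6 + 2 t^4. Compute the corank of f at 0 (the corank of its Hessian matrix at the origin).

1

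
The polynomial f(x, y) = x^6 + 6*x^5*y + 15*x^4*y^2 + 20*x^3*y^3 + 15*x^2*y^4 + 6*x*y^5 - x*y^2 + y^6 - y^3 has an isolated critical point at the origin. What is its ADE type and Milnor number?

Type D_7, Milnor number mu = 7.

The Hessian of f at 0 is [[0, 0], [0, 0]] with rank 0, so corank 2. A Groebner basis of the Jacobian ideal J(f) in C{x,y} is {x^5 - y^2/6, y^3, x*y + y^2}; counting standard monomials gives mu = 7. Corank 2; j^3 = -y^2*(x + y) has shape L^2 M (L != M), so D-series; mu = 7 gives D_7.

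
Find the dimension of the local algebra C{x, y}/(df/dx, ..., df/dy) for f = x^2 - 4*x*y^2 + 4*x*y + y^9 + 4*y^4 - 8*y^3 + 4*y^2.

8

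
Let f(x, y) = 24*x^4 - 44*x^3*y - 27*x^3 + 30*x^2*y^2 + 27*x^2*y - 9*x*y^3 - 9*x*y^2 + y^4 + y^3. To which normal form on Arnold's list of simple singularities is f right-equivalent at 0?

E7

The Hessian of f at 0 has rank 0. Corank 2; j^3 = -(3*x - y)^3 is a perfect cube, so E-series; the 4-jet and mu = 7 give E_7.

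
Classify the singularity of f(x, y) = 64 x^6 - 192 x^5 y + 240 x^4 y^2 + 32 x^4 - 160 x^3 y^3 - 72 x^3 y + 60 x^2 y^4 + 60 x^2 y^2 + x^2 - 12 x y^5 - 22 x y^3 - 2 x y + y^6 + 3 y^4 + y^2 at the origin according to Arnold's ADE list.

A3

The Hessian of f at 0 has rank 1. Corank 1: A-series; mu = 3 gives A_3.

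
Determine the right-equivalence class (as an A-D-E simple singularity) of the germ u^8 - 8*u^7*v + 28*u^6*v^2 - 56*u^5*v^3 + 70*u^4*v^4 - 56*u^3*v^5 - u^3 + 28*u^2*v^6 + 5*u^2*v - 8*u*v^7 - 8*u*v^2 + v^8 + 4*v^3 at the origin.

D_9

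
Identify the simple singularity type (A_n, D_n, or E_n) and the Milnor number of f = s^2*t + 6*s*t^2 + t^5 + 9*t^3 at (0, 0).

Type D_{6}, Milnor number mu = 6.

The Hessian of f at 0 has rank 0. Corank 2; j^3 = t*(s + 3*t)^2 has shape L^2 M (L != M), so D-series; mu = 6 gives D_6.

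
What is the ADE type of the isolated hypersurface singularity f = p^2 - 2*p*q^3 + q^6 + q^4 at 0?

The Hessian of f at 0 has rank 1. Corank 1: A-series; mu = 3 gives A_3.

A_{3}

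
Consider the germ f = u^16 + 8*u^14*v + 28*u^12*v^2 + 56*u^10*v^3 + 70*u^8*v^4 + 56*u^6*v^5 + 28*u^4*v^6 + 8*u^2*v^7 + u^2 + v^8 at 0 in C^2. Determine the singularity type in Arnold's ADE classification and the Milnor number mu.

Type A_7, Milnor number mu = 7.

The Hessian of f at 0 is [[2, 0], [0, 0]] with rank 1, so corank 1. A Groebner basis of the Jacobian ideal J(f) in C{u,v} is {v^7, u}; counting standard monomials gives mu = 7. Corank 1: A-series; mu = 7 gives A_7.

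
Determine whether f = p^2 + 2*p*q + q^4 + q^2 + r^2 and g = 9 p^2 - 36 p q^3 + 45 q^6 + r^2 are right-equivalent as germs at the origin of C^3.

No.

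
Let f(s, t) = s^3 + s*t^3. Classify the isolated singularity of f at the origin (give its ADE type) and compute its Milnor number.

Type E_7, Milnor number mu = 7.

The Hessian of f at 0 has rank 0. Corank 2; j^3 = s^3 is a perfect cube, so E-series; the 4-jet and mu = 7 give E_7.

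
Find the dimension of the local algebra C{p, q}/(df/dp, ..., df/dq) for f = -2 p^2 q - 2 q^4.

The Hessian of f at 0 is [[0, 0], [0, 0]] with rank 0, so corank 2. A Groebner basis of the Jacobian ideal J(f) in C{p,q} is {p^3, p^2/4 + q^3, p*q}; counting standard monomials gives mu = 5. Corank 2; j^3 = -2*p^2*q has shape L^2 M (L != M), so D-series; mu = 5 gives D_5.

5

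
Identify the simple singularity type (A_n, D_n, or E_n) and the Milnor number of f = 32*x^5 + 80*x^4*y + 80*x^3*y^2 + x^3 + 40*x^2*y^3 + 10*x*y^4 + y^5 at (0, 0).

Type E_8, Milnor number mu = 8.

The Hessian of f at 0 has rank 0. Corank 2; j^3 = x^3 is a perfect cube, so E-series; the 5-jet and mu = 8 give E_8.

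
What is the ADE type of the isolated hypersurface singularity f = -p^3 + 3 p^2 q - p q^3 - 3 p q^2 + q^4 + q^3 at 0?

E7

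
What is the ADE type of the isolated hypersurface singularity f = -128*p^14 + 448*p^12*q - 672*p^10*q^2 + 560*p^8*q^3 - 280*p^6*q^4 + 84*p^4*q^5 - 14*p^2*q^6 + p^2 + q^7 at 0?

A6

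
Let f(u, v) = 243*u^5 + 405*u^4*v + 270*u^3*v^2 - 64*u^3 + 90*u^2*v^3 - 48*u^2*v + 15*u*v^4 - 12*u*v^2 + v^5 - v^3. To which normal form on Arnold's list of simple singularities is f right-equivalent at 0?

The Hessian of f at 0 has rank 0. Corank 2; j^3 = -(4*u + v)^3 is a perfect cube, so E-series; the 5-jet and mu = 8 give E_8.

E8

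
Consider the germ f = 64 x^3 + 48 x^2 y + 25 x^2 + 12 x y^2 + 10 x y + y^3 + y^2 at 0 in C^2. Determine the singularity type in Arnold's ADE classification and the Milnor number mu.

The Hessian of f at 0 has rank 1. Corank 1: A-series; mu = 2 gives A_2.

Type A2, Milnor number mu = 2.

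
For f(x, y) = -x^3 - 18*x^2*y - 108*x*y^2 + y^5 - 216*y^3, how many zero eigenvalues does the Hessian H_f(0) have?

Hessian at 0 has rank 0.

2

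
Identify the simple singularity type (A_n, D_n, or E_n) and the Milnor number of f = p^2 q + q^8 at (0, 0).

Type D9, Milnor number mu = 9.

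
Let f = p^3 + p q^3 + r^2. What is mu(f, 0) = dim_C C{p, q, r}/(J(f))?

The Hessian of f at 0 has rank 1. Corank 2; j^3 = p^3 is a perfect cube, so E-series; the 4-jet and mu = 7 give E_7.

7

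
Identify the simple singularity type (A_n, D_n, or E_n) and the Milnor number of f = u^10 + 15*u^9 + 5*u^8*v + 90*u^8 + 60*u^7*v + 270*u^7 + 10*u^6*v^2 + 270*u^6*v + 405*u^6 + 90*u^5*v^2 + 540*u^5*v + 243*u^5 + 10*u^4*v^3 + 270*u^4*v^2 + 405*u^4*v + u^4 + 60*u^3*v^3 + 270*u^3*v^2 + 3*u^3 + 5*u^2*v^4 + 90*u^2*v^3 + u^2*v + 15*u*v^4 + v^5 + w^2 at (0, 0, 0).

The Hessian of f at 0 is [[0, 0, 0], [0, 0, 0], [0, 0, 2]] with rank 1, so corank 2. A Groebner basis of the Jacobian ideal J(f) in C{u,v,w} is {-u*v/15 + v^4, u*v^2, u^2 + u*v/3, w}; counting standard monomials gives mu = 6. Corank 2; j^3 = u^2*(3*u + v) has shape L^2 M (L != M), so D-series; mu = 6 gives D_6.

Type D_{6}, Milnor number mu = 6.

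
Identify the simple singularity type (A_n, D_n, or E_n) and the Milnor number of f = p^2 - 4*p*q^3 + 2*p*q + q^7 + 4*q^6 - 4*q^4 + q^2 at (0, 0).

The Hessian of f at 0 has rank 1. Corank 1: A-series; mu = 6 gives A_6.

Type A6, Milnor number mu = 6.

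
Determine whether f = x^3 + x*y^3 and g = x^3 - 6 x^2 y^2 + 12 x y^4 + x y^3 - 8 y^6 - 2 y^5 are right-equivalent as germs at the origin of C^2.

Yes.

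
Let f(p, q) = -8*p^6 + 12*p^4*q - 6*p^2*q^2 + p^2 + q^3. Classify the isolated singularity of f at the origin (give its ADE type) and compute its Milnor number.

The Hessian of f at 0 is [[2, 0], [0, 0]] with rank 1, so corank 1. A Groebner basis of the Jacobian ideal J(f) in C{p,q} is {q^2, p}; counting standard monomials gives mu = 2. Corank 1: A-series; mu = 2 gives A_2.

Type A_2, Milnor number mu = 2.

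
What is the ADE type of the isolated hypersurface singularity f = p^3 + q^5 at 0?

The Hessian of f at 0 is [[0, 0], [0, 0]] with rank 0, so corank 2. A Groebner basis of the Jacobian ideal J(f) in C{p,q} is {q^4, p^2}; counting standard monomials gives mu = 8. Corank 2; j^3 = p^3 is a perfect cube, so E-series; the 5-jet and mu = 8 give E_8.

E8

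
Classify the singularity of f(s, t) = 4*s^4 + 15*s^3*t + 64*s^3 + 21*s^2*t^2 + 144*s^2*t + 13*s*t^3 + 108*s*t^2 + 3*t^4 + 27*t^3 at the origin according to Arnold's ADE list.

E7

The Hessian of f at 0 has rank 0. Corank 2; j^3 = (4*s + 3*t)^3 is a perfect cube, so E-series; the 4-jet and mu = 7 give E_7.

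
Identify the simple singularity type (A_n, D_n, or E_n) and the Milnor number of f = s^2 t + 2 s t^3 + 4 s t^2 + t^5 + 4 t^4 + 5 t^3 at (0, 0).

Type D_4, Milnor number mu = 4.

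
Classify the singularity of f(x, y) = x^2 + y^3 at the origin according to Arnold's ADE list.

The Hessian of f at 0 has rank 1. Corank 1: A-series; mu = 2 gives A_2.

A2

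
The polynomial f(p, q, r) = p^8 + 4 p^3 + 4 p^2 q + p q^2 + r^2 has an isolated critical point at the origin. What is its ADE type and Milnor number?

Type D_9, Milnor number mu = 9.

The Hessian of f at 0 is [[0, 0, 0], [0, 0, 0], [0, 0, 2]] with rank 1, so corank 2. A Groebner basis of the Jacobian ideal J(f) in C{p,q,r} is {-32*p*q + q^7 - 16*q^2, p*q^2 + q^3/2, p^2 + p*q/2, r}; counting standard monomials gives mu = 9. Corank 2; j^3 = p*(2*p + q)^2 has shape L^2 M (L != M), so D-series; mu = 9 gives D_9.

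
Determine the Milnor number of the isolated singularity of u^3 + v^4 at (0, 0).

6

The Hessian of f at 0 has rank 0. Corank 2; j^3 = u^3 is a perfect cube, so E-series; the 4-jet and mu = 6 give E_6.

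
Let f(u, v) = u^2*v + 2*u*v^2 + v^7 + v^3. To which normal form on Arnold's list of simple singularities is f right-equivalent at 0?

D_{8}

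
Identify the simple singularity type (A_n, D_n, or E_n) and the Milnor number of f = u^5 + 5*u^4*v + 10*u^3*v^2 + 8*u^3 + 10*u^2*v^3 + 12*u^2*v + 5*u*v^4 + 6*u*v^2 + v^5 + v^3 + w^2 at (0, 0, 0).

The Hessian of f at 0 has rank 1. Corank 2; j^3 = (2*u + v)^3 is a perfect cube, so E-series; the 5-jet and mu = 8 give E_8.

Type E_{8}, Milnor number mu = 8.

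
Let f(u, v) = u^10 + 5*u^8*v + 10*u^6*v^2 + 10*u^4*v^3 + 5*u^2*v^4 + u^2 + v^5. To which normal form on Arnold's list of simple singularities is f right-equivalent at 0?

A_{4}

The Hessian of f at 0 is [[2, 0], [0, 0]] with rank 1, so corank 1. A Groebner basis of the Jacobian ideal J(f) in C{u,v} is {v^4, u}; counting standard monomials gives mu = 4. Corank 1: A-series; mu = 4 gives A_4.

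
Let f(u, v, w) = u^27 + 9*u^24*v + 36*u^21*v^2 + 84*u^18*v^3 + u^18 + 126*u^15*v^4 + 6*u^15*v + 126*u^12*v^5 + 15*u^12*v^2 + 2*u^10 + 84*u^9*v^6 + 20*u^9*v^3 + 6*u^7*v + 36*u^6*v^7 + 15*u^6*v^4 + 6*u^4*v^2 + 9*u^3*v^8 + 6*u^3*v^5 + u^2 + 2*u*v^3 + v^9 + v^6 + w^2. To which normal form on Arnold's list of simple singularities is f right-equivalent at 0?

A_{8}

The Hessian of f at 0 is [[2, 0, 0], [0, 0, 0], [0, 0, 2]] with rank 2, so corank 1. A Groebner basis of the Jacobian ideal J(f) in C{u,v,w} is {u^2*v^2, u^3, u + v^3, w}; counting standard monomials gives mu = 8. Corank 1: A-series; mu = 8 gives A_8.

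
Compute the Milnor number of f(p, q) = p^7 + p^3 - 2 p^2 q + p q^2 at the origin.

The Hessian of f at 0 is [[0, 0], [0, 0]] with rank 0, so corank 2. A Groebner basis of the Jacobian ideal J(f) in C{p,q} is {-p*q/7 + q^6 + q^2/7, p*q^2 - q^3, p^2 - p*q}; counting standard monomials gives mu = 8. Corank 2; j^3 = p*(p - q)^2 has shape L^2 M (L != M), so D-series; mu = 8 gives D_8.

8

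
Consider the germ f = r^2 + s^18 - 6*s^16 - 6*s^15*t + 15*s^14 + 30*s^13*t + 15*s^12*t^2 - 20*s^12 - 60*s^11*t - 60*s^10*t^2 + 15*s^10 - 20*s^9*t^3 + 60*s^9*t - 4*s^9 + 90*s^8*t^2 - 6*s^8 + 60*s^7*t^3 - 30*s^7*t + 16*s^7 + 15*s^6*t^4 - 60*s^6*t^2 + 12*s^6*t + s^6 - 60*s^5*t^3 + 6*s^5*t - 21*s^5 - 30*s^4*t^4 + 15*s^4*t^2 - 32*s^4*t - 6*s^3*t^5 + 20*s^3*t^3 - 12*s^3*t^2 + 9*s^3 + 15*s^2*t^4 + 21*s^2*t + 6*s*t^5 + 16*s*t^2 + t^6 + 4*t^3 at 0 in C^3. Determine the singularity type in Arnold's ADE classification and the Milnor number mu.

Type D7, Milnor number mu = 7.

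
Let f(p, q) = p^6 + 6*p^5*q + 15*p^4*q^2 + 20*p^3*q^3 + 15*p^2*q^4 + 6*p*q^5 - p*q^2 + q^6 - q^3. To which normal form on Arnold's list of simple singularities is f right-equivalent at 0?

The Hessian of f at 0 is [[0, 0], [0, 0]] with rank 0, so corank 2. A Groebner basis of the Jacobian ideal J(f) in C{p,q} is {p^5 - q^2/6, q^3, p*q + q^2}; counting standard monomials gives mu = 7. Corank 2; j^3 = -q^2*(p + q) has shape L^2 M (L != M), so D-series; mu = 7 gives D_7.

D_7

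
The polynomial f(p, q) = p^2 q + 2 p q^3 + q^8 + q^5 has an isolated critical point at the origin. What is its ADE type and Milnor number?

Type D_{9}, Milnor number mu = 9.

The Hessian of f at 0 is [[0, 0], [0, 0]] with rank 0, so corank 2. A Groebner basis of the Jacobian ideal J(f) in C{p,q} is {p^4, p^3*q - p^2/8 - p*q^2/8, p^3 + p^2*q^2, p*q + q^3}; counting standard monomials gives mu = 9. Corank 2; j^3 = p^2*q has shape L^2 M (L != M), so D-series; mu = 9 gives D_9.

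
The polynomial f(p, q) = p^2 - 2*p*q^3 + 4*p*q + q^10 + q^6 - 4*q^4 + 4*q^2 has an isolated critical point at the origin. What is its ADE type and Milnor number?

Type A_{9}, Milnor number mu = 9.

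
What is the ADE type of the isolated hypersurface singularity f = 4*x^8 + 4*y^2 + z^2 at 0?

The Hessian of f at 0 has rank 2. Corank 1: A-series; mu = 7 gives A_7.

A_{7}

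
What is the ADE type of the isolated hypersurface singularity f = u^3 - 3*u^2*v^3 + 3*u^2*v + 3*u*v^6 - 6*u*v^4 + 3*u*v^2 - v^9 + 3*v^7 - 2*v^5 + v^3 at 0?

E8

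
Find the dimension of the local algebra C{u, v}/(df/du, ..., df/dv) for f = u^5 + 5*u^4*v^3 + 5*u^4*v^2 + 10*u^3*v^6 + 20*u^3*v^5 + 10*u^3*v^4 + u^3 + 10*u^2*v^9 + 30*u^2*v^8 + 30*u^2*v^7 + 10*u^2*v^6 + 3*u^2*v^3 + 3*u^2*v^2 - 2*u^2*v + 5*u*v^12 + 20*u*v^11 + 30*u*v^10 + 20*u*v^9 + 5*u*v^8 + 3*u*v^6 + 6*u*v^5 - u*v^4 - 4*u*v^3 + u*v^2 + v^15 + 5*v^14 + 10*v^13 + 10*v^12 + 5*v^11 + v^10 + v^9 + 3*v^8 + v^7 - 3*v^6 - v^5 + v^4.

6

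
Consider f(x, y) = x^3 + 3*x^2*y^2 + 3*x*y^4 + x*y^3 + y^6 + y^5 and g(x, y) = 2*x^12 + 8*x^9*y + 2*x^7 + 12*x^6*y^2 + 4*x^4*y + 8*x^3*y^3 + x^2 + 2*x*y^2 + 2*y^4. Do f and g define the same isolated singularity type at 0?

The Hessian of f at 0 has rank 0. Corank 2; j^3 = x^3 is a perfect cube, so E-series; the 4-jet and mu = 7 give E_7. The Hessian of g at 0 has rank 1. Corank 1: A-series; mu = 3 gives A_3. f is E_7 but g is A_3, hence not right-equivalent.

No.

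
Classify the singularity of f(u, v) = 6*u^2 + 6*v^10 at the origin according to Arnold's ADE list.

A9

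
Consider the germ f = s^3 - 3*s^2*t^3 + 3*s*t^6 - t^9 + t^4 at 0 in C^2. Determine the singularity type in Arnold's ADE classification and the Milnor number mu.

Type E6, Milnor number mu = 6.

The Hessian of f at 0 is [[0, 0], [0, 0]] with rank 0, so corank 2. A Groebner basis of the Jacobian ideal J(f) in C{s,t} is {t^3, s^2}; counting standard monomials gives mu = 6. Corank 2; j^3 = s^3 is a perfect cube, so E-series; the 4-jet and mu = 6 give E_6.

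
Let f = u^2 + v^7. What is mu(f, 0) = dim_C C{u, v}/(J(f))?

6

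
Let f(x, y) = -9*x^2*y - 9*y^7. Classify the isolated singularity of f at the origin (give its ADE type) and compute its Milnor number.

Type D_{8}, Milnor number mu = 8.

The Hessian of f at 0 has rank 0. Corank 2; j^3 = -9*x^2*y has shape L^2 M (L != M), so D-series; mu = 8 gives D_8.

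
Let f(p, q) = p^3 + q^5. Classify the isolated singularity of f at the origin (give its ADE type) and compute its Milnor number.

Type E8, Milnor number mu = 8.

The Hessian of f at 0 is [[0, 0], [0, 0]] with rank 0, so corank 2. A Groebner basis of the Jacobian ideal J(f) in C{p,q} is {q^4, p^2}; counting standard monomials gives mu = 8. Corank 2; j^3 = p^3 is a perfect cube, so E-series; the 5-jet and mu = 8 give E_8.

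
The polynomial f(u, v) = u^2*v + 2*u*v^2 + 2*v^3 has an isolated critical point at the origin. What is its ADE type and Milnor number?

Type D4, Milnor number mu = 4.

The Hessian of f at 0 has rank 0. Corank 2; j^3 = v*(u^2 + 2*u*v + 2*v^2) splits into three distinct lines over C (the quadratic factor has nonzero discriminant), so D_4.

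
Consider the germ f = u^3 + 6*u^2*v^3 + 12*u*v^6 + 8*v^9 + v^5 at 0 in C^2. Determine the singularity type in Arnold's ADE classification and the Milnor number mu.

The Hessian of f at 0 is [[0, 0], [0, 0]] with rank 0, so corank 2. A Groebner basis of the Jacobian ideal J(f) in C{u,v} is {u^2/4 + u*v^3, v^4, u^3, u^2*v}; counting standard monomials gives mu = 8. Corank 2; j^3 = u^3 is a perfect cube, so E-series; the 5-jet and mu = 8 give E_8.

Type E8, Milnor number mu = 8.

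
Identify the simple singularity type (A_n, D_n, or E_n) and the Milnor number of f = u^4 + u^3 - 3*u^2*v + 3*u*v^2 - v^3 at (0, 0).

The Hessian of f at 0 is [[0, 0], [0, 0]] with rank 0, so corank 2. A Groebner basis of the Jacobian ideal J(f) in C{u,v} is {v^4, u*v^2 - 2*v^3/3, u^2 - 2*u*v + v^2}; counting standard monomials gives mu = 6. Corank 2; j^3 = (u - v)^3 is a perfect cube, so E-series; the 4-jet and mu = 6 give E_6.

Type E_{6}, Milnor number mu = 6.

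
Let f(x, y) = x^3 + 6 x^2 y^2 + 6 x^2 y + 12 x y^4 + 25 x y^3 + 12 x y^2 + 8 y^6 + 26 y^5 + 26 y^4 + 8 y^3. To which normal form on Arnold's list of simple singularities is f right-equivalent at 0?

E_7

The Hessian of f at 0 has rank 0. Corank 2; j^3 = (x + 2*y)^3 is a perfect cube, so E-series; the 4-jet and mu = 7 give E_7.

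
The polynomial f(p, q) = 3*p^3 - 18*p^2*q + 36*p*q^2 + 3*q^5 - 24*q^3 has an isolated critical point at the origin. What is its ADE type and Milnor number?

The Hessian of f at 0 has rank 0. Corank 2; j^3 = 3*(p - 2*q)^3 is a perfect cube, so E-series; the 5-jet and mu = 8 give E_8.

Type E8, Milnor number mu = 8.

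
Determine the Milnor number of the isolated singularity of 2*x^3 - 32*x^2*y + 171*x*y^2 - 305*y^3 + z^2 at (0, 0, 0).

The Hessian of f at 0 has rank 1. Corank 2; j^3 = (x - 5*y)*(2*x^2 - 22*x*y + 61*y^2) splits into three distinct lines over C (the quadratic factor has nonzero discriminant), so D_4.

4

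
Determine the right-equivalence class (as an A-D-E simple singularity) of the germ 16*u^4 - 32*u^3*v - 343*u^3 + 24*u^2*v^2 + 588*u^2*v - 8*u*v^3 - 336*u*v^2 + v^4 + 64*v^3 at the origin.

E_6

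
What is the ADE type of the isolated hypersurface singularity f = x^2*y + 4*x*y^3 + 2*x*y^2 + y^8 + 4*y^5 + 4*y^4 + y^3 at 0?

The Hessian of f at 0 has rank 0. Corank 2; j^3 = y*(x + y)^2 has shape L^2 M (L != M), so D-series; mu = 9 gives D_9.

D9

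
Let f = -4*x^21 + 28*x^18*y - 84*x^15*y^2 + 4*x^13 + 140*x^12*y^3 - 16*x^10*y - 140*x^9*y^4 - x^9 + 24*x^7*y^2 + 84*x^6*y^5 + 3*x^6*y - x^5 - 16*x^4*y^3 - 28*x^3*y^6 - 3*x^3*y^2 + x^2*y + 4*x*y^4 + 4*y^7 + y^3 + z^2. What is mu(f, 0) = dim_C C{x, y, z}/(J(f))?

The Hessian of f at 0 has rank 1. Corank 2; j^3 = y*(x^2 + y^2) splits into three distinct lines over C (the quadratic factor has nonzero discriminant), so D_4.

4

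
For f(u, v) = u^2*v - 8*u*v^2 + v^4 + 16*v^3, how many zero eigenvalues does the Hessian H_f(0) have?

Hessian at 0 has rank 0.

2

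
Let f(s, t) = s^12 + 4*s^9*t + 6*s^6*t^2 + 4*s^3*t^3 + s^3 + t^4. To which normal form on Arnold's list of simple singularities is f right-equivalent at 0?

E6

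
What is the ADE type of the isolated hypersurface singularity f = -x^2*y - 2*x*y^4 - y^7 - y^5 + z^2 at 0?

The Hessian of f at 0 has rank 1. Corank 2; j^3 = -x^2*y has shape L^2 M (L != M), so D-series; mu = 6 gives D_6.

D_{6}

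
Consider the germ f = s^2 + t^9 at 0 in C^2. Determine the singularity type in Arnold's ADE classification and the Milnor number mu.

Type A_{8}, Milnor number mu = 8.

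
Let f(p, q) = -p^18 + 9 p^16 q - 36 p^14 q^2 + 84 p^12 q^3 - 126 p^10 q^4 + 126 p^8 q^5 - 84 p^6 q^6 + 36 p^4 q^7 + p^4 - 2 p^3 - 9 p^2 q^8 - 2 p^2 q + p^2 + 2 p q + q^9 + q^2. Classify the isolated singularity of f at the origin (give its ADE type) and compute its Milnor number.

The Hessian of f at 0 has rank 1. Corank 1: A-series; mu = 8 gives A_8.

Type A_{8}, Milnor number mu = 8.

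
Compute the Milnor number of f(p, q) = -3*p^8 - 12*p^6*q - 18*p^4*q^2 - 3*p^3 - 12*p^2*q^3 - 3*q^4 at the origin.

6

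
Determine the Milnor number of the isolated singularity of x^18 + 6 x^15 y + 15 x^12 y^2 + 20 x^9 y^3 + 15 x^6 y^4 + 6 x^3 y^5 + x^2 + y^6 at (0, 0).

5

The Hessian of f at 0 is [[2, 0], [0, 0]] with rank 1, so corank 1. A Groebner basis of the Jacobian ideal J(f) in C{x,y} is {y^5, x}; counting standard monomials gives mu = 5. Corank 1: A-series; mu = 5 gives A_5.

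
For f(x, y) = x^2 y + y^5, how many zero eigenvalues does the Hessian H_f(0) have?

2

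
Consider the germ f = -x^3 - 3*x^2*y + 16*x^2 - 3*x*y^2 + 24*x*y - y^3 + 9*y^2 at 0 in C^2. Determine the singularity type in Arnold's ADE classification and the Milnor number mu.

Type A2, Milnor number mu = 2.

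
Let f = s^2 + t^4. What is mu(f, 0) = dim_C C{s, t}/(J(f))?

3

The Hessian of f at 0 is [[2, 0], [0, 0]] with rank 1, so corank 1. A Groebner basis of the Jacobian ideal J(f) in C{s,t} is {t^3, s}; counting standard monomials gives mu = 3. Corank 1: A-series; mu = 3 gives A_3.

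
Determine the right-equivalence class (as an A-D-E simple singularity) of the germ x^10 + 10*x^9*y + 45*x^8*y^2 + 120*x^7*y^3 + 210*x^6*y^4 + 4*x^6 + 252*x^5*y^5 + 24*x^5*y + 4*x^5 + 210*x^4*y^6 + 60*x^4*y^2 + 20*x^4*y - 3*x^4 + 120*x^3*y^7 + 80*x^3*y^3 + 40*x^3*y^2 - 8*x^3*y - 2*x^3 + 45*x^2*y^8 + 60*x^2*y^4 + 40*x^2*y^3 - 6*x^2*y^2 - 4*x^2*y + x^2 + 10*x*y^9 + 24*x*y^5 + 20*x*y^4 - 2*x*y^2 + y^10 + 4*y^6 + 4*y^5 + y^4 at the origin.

A9

The Hessian of f at 0 has rank 1. Corank 1: A-series; mu = 9 gives A_9.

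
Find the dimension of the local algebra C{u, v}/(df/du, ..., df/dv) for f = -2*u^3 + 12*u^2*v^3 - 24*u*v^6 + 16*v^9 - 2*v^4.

6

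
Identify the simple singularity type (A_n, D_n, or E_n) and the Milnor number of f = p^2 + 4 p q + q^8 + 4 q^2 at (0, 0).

Type A_{7}, Milnor number mu = 7.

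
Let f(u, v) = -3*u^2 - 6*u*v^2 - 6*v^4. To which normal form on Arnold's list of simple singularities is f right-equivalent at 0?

The Hessian of f at 0 has rank 1. Corank 1: A-series; mu = 3 gives A_3.

A3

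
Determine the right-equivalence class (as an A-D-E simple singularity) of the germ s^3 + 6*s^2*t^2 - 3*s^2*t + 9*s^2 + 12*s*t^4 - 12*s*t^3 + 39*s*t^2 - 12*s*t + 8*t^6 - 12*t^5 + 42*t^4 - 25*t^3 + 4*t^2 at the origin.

A_2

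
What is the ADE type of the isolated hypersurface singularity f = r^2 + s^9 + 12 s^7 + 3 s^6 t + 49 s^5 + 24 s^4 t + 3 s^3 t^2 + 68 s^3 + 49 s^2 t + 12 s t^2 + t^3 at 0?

D_{4}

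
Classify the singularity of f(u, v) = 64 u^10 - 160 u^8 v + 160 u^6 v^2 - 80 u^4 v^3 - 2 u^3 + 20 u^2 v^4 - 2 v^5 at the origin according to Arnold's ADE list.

E_{8}

The Hessian of f at 0 is [[0, 0], [0, 0]] with rank 0, so corank 2. A Groebner basis of the Jacobian ideal J(f) in C{u,v} is {v^4, u^2}; counting standard monomials gives mu = 8. Corank 2; j^3 = -2*u^3 is a perfect cube, so E-series; the 5-jet and mu = 8 give E_8.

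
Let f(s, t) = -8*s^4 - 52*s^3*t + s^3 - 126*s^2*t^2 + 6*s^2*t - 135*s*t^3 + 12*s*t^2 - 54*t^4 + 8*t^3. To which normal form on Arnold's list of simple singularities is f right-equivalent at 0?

E7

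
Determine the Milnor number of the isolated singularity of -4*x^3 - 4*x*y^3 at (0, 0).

7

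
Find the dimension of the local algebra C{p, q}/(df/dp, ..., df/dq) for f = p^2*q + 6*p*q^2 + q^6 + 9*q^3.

7

The Hessian of f at 0 has rank 0. Corank 2; j^3 = q*(p + 3*q)^2 has shape L^2 M (L != M), so D-series; mu = 7 gives D_7.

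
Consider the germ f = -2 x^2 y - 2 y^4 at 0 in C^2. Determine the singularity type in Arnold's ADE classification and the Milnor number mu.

Type D_5, Milnor number mu = 5.

The Hessian of f at 0 has rank 0. Corank 2; j^3 = -2*x^2*y has shape L^2 M (L != M), so D-series; mu = 5 gives D_5.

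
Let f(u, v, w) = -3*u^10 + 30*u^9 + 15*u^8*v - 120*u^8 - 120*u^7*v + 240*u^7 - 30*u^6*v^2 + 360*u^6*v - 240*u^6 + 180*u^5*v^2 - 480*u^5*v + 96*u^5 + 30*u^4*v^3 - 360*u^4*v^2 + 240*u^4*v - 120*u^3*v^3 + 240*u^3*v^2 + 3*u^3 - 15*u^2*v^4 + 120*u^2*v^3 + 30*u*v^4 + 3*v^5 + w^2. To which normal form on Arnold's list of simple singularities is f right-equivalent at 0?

E8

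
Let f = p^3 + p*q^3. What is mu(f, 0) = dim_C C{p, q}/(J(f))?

The Hessian of f at 0 has rank 0. Corank 2; j^3 = p^3 is a perfect cube, so E-series; the 4-jet and mu = 7 give E_7.

7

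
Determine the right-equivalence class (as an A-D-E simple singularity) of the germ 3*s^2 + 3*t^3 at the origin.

A_{2}

The Hessian of f at 0 has rank 1. Corank 1: A-series; mu = 2 gives A_2.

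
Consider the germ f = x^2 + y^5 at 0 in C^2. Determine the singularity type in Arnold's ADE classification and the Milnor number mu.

The Hessian of f at 0 is [[2, 0], [0, 0]] with rank 1, so corank 1. A Groebner basis of the Jacobian ideal J(f) in C{x,y} is {y^4, x}; counting standard monomials gives mu = 4. Corank 1: A-series; mu = 4 gives A_4.

Type A_4, Milnor number mu = 4.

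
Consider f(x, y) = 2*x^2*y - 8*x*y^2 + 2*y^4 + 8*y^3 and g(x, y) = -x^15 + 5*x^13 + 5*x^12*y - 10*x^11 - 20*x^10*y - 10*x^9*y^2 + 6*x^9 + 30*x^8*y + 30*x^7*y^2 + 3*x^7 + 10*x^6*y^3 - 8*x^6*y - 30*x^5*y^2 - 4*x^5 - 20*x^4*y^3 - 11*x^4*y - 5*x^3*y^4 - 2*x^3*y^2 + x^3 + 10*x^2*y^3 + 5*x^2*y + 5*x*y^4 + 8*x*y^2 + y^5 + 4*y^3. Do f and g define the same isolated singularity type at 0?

No.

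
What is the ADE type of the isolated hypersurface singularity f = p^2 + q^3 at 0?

A_{2}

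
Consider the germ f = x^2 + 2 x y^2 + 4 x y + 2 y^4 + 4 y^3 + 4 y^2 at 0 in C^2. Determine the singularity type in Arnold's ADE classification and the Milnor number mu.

The Hessian of f at 0 has rank 1. Corank 1: A-series; mu = 3 gives A_3.

Type A3, Milnor number mu = 3.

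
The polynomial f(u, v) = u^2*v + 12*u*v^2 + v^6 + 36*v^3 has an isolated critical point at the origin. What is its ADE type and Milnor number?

The Hessian of f at 0 has rank 0. Corank 2; j^3 = v*(u + 6*v)^2 has shape L^2 M (L != M), so D-series; mu = 7 gives D_7.

Type D_{7}, Milnor number mu = 7.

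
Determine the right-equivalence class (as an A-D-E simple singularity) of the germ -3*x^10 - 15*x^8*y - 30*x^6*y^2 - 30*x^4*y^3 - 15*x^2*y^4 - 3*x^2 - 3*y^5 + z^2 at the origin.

A_4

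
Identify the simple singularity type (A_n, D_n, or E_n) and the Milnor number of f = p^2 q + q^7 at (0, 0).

Type D8, Milnor number mu = 8.

The Hessian of f at 0 has rank 0. Corank 2; j^3 = p^2*q has shape L^2 M (L != M), so D-series; mu = 8 gives D_8.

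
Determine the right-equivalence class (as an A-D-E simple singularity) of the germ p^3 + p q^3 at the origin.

E7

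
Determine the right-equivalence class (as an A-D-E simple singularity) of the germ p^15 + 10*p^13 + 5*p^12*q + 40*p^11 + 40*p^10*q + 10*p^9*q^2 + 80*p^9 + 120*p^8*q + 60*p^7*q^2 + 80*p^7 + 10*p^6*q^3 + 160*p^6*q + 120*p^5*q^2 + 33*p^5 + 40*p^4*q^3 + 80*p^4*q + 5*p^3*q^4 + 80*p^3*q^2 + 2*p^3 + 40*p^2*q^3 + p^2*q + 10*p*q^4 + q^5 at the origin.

The Hessian of f at 0 has rank 0. Corank 2; j^3 = p^2*(2*p + q) has shape L^2 M (L != M), so D-series; mu = 6 gives D_6.

D6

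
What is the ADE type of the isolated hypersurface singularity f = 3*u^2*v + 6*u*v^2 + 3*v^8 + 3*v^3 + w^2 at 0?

D_{9}

The Hessian of f at 0 has rank 1. Corank 2; j^3 = 3*v*(u + v)^2 has shape L^2 M (L != M), so D-series; mu = 9 gives D_9.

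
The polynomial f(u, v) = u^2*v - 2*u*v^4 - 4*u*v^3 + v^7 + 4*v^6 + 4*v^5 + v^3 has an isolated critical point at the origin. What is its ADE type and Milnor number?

Type D4, Milnor number mu = 4.

The Hessian of f at 0 is [[0, 0], [0, 0]] with rank 0, so corank 2. A Groebner basis of the Jacobian ideal J(f) in C{u,v} is {v^3, u^2 + 3*v^2, u*v}; counting standard monomials gives mu = 4. Corank 2; j^3 = v*(u^2 + v^2) splits into three distinct lines over C (the quadratic factor has nonzero discriminant), so D_4.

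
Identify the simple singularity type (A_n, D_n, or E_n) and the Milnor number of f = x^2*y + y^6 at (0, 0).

Type D_7, Milnor number mu = 7.

The Hessian of f at 0 has rank 0. Corank 2; j^3 = x^2*y has shape L^2 M (L != M), so D-series; mu = 7 gives D_7.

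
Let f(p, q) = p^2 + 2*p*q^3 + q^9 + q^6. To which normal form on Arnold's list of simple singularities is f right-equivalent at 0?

The Hessian of f at 0 has rank 1. Corank 1: A-series; mu = 8 gives A_8.

A_{8}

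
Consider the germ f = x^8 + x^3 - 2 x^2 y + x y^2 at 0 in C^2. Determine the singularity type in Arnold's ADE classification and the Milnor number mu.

The Hessian of f at 0 is [[0, 0], [0, 0]] with rank 0, so corank 2. A Groebner basis of the Jacobian ideal J(f) in C{x,y} is {-x*y/8 + y^7 + y^2/8, x*y^2 - y^3, x^2 - x*y}; counting standard monomials gives mu = 9. Corank 2; j^3 = x*(x - y)^2 has shape L^2 M (L != M), so D-series; mu = 9 gives D_9.

Type D9, Milnor number mu = 9.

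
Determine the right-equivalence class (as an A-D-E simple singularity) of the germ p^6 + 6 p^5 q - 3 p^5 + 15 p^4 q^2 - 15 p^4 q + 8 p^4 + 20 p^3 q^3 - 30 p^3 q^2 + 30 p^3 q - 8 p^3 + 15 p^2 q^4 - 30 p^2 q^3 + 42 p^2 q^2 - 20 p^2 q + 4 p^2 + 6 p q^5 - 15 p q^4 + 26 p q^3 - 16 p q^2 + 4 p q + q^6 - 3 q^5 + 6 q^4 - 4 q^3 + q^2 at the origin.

A_4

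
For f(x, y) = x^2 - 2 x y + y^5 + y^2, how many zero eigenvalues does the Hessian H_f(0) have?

Hessian at 0 has rank 1.

1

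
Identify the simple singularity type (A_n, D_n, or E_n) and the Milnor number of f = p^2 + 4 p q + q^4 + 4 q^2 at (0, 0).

Type A_3, Milnor number mu = 3.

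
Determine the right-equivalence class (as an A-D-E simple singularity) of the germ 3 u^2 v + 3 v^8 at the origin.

D9

The Hessian of f at 0 is [[0, 0], [0, 0]] with rank 0, so corank 2. A Groebner basis of the Jacobian ideal J(f) in C{u,v} is {u^2/8 + v^7, u^3, u*v}; counting standard monomials gives mu = 9. Corank 2; j^3 = 3*u^2*v has shape L^2 M (L != M), so D-series; mu = 9 gives D_9.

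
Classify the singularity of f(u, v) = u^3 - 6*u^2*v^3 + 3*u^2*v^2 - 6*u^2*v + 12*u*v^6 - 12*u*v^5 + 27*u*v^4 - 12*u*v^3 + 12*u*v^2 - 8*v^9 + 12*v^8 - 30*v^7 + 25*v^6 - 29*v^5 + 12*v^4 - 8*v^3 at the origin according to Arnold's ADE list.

E_8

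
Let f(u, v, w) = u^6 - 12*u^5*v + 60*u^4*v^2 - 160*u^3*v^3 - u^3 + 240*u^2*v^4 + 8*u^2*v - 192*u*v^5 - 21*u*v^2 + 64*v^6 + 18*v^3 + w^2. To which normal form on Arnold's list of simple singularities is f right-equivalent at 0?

The Hessian of f at 0 has rank 1. Corank 2; j^3 = -(u - 3*v)^2*(u - 2*v) has shape L^2 M (L != M), so D-series; mu = 7 gives D_7.

D7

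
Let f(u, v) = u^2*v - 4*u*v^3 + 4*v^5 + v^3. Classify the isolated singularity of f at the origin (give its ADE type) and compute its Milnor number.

Type D_{4}, Milnor number mu = 4.

The Hessian of f at 0 has rank 0. Corank 2; j^3 = v*(u^2 + v^2) splits into three distinct lines over C (the quadratic factor has nonzero discriminant), so D_4.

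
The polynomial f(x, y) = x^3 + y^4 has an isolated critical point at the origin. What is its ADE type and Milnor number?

The Hessian of f at 0 has rank 0. Corank 2; j^3 = x^3 is a perfect cube, so E-series; the 4-jet and mu = 6 give E_6.

Type E_6, Milnor number mu = 6.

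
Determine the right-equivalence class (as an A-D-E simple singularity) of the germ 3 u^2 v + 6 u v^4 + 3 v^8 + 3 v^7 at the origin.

The Hessian of f at 0 has rank 0. Corank 2; j^3 = 3*u^2*v has shape L^2 M (L != M), so D-series; mu = 9 gives D_9.

D9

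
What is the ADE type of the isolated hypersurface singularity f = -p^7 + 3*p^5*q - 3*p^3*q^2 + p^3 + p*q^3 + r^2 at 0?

The Hessian of f at 0 has rank 1. Corank 2; j^3 = p^3 is a perfect cube, so E-series; the 4-jet and mu = 7 give E_7.

E_{7}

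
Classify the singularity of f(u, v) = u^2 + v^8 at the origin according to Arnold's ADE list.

A_7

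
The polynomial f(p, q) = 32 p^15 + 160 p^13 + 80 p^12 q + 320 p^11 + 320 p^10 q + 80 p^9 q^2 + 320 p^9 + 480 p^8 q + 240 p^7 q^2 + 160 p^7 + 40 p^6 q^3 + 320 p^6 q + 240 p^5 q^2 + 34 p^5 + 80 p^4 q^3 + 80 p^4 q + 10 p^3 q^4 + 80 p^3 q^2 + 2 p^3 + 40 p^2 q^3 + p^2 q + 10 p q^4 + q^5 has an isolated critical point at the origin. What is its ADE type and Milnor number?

Type D_6, Milnor number mu = 6.

The Hessian of f at 0 has rank 0. Corank 2; j^3 = p^2*(2*p + q) has shape L^2 M (L != M), so D-series; mu = 6 gives D_6.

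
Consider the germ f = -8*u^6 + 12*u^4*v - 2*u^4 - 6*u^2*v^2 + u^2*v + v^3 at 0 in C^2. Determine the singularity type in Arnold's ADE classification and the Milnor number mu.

Type D_{4}, Milnor number mu = 4.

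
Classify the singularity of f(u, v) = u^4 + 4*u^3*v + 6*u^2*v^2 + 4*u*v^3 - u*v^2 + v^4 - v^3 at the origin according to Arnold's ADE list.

The Hessian of f at 0 is [[0, 0], [0, 0]] with rank 0, so corank 2. A Groebner basis of the Jacobian ideal J(f) in C{u,v} is {u^3 - v^2/4, v^3, u*v + v^2}; counting standard monomials gives mu = 5. Corank 2; j^3 = -v^2*(u + v) has shape L^2 M (L != M), so D-series; mu = 5 gives D_5.

D_5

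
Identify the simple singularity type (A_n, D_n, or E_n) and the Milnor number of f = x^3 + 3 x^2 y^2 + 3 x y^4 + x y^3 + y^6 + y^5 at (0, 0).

Type E7, Milnor number mu = 7.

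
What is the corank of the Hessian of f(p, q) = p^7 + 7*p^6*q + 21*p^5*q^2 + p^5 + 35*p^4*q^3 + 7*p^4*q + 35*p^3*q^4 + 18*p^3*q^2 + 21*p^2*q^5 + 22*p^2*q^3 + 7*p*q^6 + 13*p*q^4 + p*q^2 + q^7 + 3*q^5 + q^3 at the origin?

Hessian at 0 has rank 0.

2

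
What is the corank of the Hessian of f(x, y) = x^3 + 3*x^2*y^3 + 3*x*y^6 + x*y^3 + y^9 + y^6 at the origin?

2

The Hessian at 0 is [[0, 0], [0, 0]] of rank 0; hence corank 2.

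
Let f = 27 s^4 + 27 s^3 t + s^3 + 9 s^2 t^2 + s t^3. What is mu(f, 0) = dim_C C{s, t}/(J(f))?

7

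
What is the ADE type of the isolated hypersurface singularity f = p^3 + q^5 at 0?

E8

The Hessian of f at 0 is [[0, 0], [0, 0]] with rank 0, so corank 2. A Groebner basis of the Jacobian ideal J(f) in C{p,q} is {q^4, p^2}; counting standard monomials gives mu = 8. Corank 2; j^3 = p^3 is a perfect cube, so E-series; the 5-jet and mu = 8 give E_8.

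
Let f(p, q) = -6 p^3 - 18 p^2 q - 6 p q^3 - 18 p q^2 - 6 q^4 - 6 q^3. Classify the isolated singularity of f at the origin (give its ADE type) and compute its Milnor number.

The Hessian of f at 0 has rank 0. Corank 2; j^3 = -6*(p + q)^3 is a perfect cube, so E-series; the 4-jet and mu = 7 give E_7.

Type E_{7}, Milnor number mu = 7.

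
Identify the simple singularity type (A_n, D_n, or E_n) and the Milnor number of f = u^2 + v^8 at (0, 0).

Type A_7, Milnor number mu = 7.

The Hessian of f at 0 is [[2, 0], [0, 0]] with rank 1, so corank 1. A Groebner basis of the Jacobian ideal J(f) in C{u,v} is {v^7, u}; counting standard monomials gives mu = 7. Corank 1: A-series; mu = 7 gives A_7.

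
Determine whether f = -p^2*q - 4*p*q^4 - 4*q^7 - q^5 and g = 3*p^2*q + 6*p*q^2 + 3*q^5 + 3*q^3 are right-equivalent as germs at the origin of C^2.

The Hessian of f at 0 has rank 0. Corank 2; j^3 = -p^2*q has shape L^2 M (L != M), so D-series; mu = 6 gives D_6. The Hessian of g at 0 has rank 0. Corank 2; j^3 = 3*q*(p + q)^2 has shape L^2 M (L != M), so D-series; mu = 6 gives D_6. Both have type D_6, hence right-equivalent.

Yes.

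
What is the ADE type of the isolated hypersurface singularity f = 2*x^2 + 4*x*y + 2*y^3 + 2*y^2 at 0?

A_2

The Hessian of f at 0 has rank 1. Corank 1: A-series; mu = 2 gives A_2.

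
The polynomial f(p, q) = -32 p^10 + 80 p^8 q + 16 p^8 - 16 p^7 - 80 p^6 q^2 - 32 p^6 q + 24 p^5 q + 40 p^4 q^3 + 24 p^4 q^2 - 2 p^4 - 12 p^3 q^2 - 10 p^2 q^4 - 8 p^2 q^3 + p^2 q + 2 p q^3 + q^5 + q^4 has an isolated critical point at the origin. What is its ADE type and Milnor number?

Type D5, Milnor number mu = 5.

The Hessian of f at 0 has rank 0. Corank 2; j^3 = p^2*q has shape L^2 M (L != M), so D-series; mu = 5 gives D_5.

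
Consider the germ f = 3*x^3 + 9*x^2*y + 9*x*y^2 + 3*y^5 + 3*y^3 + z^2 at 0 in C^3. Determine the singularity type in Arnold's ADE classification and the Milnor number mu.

Type E_{8}, Milnor number mu = 8.

The Hessian of f at 0 is [[0, 0, 0], [0, 0, 0], [0, 0, 2]] with rank 1, so corank 2. A Groebner basis of the Jacobian ideal J(f) in C{x,y,z} is {y^4, x^2 + 2*x*y + y^2, z}; counting standard monomials gives mu = 8. Corank 2; j^3 = 3*(x + y)^3 is a perfect cube, so E-series; the 5-jet and mu = 8 give E_8.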